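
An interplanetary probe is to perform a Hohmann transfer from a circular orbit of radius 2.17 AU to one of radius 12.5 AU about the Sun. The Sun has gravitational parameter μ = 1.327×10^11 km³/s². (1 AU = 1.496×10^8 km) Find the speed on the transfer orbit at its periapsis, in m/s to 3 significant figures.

v = 26400 m/s

In km: r₁ = 2.17 × 1.496×10^8 = 3.24632×10^8 km; r₂ = 12.5 × 1.496×10^8 = 1.870×10^9 km.
The Hohmann ellipse has a_t = (r₁ + r₂)/2 = 1.097316×10^9 km.
The periapsis of the transfer ellipse is at r = 3.24632×10^8 km.
From the vis-viva equation, v = √[μ(2/r − 1/a_t)] = 26.39 km/s.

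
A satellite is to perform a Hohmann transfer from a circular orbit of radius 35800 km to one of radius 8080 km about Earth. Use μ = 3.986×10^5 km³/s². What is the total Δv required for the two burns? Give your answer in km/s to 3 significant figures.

Δv = 3.26 km/s

The Hohmann ellipse has a_t = (r₁ + r₂)/2 = 21940 km.
At r₁ the circular-orbit speed is v₁ = √(μ/r₁) = 3.337 km/s.
Transfer-orbit speed at r₁ (vis-viva): v_a = √[μ(2/r₁ − 1/a_t)] = 2.025 km/s.
First burn Δv₁ = |v_a − v₁| = 1.312 km/s.
At r₂, v₂ = √(μ/r₂) = 7.024 km/s.
Transfer-orbit speed at r₂: v_p = √[μ(2/r₂ − 1/a_t)] = 8.972 km/s.
Second burn Δv₂ = |v₂ − v_p| = 1.948 km/s.
Total Δv = Δv₁ + Δv₂ = 3.260 km/s.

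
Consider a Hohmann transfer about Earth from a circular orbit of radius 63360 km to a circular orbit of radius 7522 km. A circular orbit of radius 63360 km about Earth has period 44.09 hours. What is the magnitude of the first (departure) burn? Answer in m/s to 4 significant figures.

From Kepler's third law T² = 4π²r³/μ at r = 63360 km, T = 44.09 hours = 44.09 × 3600 s = 1.58724×10^5 s: μ = 4π²r³/T² = 3.98584×10^5 km³/s².
Transfer-ellipse semi-major axis a_t = (r₁ + r₂)/2 = (63360 + 7522)/2 = 35441 km.
Circular speed at r = 63360 km: v_c = √(μ/r) = 2.508 km/s.
Transfer-orbit speed at the same r (vis-viva, a = a_t): v_t = √[μ(2/r − 1/a_t)] = 1.155 km/s.
Δv₁ = |v_t − v_c| = |1.155 − 2.508| = 1.353 km/s.

Δv₁ = 1353 m/s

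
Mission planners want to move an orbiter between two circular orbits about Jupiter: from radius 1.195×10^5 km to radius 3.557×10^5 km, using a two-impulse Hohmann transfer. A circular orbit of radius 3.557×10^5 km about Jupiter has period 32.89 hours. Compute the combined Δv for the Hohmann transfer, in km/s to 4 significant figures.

From Kepler's third law T² = 4π²r³/μ at r = 3.557×10^5 km, T = 32.89 hours = 32.89 × 3600 s = 1.18404×10^5 s: μ = 4π²r³/T² = 1.26730×10^8 km³/s².
Transfer-ellipse semi-major axis a_t = (r₁ + r₂)/2 = (1.195×10^5 + 3.557×10^5)/2 = 2.376×10^5 km.
At r₁ the circular-orbit speed is v₁ = √(μ/r₁) = 32.57 km/s.
On the transfer ellipse at r₁, vis-viva equation gives v_p = √[μ(2/r₁ − 1/a_t)] = 39.85 km/s.
First burn Δv₁ = |v_p − v₁| = 7.280 km/s.
Circular speed at r₂: v₂ = √(μ/r₂) = 18.875 km/s.
Transfer-orbit speed at r₂: v_a = √[μ(2/r₂ − 1/a_t)] = 13.386 km/s.
Second burn Δv₂ = |v₂ − v_a| = 5.489 km/s.
Total Δv = Δv₁ + Δv₂ = 12.77 km/s.

Δv = 12.77 km/s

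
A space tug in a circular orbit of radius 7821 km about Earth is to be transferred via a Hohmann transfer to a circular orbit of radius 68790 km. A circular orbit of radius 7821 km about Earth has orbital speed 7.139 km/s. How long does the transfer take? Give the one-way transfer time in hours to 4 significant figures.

t = 10.36 hours

From the circular-orbit relation v² = μ/r at r = 7821 km: μ = v²r = (7.139)² × 7821 = 3.98600×10^5 km³/s².
Transfer-ellipse semi-major axis a_t = (r₁ + r₂)/2 = (7821 + 68790)/2 = 38305.5 km.
By Kepler's third law the transfer-orbit period is T = 2π√(a_t³/μ), so t = T/2 = 37310 s.
Converting: 37310 s ÷ 3600 s/hour = 10.36 hours.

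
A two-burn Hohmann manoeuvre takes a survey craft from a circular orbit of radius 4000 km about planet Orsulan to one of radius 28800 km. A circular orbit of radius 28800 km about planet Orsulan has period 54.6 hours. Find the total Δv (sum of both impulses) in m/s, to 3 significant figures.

Δv = 1270 m/s

From Kepler's third law T² = 4π²r³/μ at r = 28800 km, T = 54.6 hours = 54.6 × 3600 s = 1.9656×10^5 s: μ = 4π²r³/T² = 24408.8 km³/s².
Semi-major axis of the transfer orbit: a_t = (4000 + 28800)/2 = 16400 km.
At r₁ the circular-orbit speed is v₁ = √(μ/r₁) = 2.47026 km/s.
Transfer-orbit speed at r₁ (vis-viva equation): v_p = √[μ(2/r₁ − 1/a_t)] = 3.27354 km/s.
First burn Δv₁ = |v_p − v₁| = 0.8033 km/s.
Circular speed at r₂: v₂ = √(μ/r₂) = 0.920613 km/s.
Transfer-orbit speed at r₂: v_a = √[μ(2/r₂ − 1/a_t)] = 0.454658 km/s.
Second burn Δv₂ = |v₂ − v_a| = 0.4660 km/s.
Δv = Δv₁ + Δv₂ = 0.8033 + 0.4660 = 1.269 km/s.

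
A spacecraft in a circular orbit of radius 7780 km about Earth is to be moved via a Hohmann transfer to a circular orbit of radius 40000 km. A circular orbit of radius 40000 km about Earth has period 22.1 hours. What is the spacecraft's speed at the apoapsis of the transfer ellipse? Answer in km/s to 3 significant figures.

From Kepler's third law T² = 4π²r³/μ at r = 40000 km, T = 22.1 hours = 22.1 × 3600 s = 79560 s: μ = 4π²r³/T² = 3.99163×10^5 km³/s².
The Hohmann ellipse has a_t = (r₁ + r₂)/2 = 23890 km.
At apoapsis, r = 40000 km.
Applying v² = μ(2/r − 1/a_t): v = 1.803 km/s.

v = 1.80 km/s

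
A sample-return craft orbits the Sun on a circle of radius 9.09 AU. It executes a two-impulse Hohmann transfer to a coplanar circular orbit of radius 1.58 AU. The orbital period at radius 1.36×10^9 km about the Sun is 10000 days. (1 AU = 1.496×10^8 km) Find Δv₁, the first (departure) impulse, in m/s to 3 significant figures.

Δv₁ = 4510 m/s

From Kepler's third law T² = 4π²r³/μ at r = 1.36×10^9 km, T = 10000 days = 10000 × 86400 s = 8.640×10^8 s: μ = 4π²r³/T² = 1.33030×10^11 km³/s².
In km: r₁ = 9.09 × 1.496×10^8 = 1.359864×10^9 km; r₂ = 1.58 × 1.496×10^8 = 2.36368×10^8 km.
Semi-major axis of the transfer orbit: a_t = (1.359864×10^9 + 2.36368×10^8)/2 = 7.98116×10^8 km.
On the circular orbit at r = 1.359864×10^9 km, v_c = √(μ/r) = 9.891 km/s.
Transfer-orbit speed at the same r (vis-viva, a = a_t): v_t = √[μ(2/r − 1/a_t)] = 5.383 km/s.
Δv₁ = |v_t − v_c| = |5.383 − 9.891| = 4.508 km/s.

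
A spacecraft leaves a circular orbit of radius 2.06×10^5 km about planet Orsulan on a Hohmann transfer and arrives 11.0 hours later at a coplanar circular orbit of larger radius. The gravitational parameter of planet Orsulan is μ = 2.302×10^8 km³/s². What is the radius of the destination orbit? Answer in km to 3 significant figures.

Transfer time t = 11.0 hours = 39600 s, and t = π√(a_t³/μ).
So a_t = (μ t²/π²)^(1/3) = (2.302×10^8 × (39600)² / π²)^(1/3) = 3.3194×10^5 km.
Since a_t = (r₁ + r₂)/2, r₂ = 2a_t − r₁ = 2×3.3194×10^5 − 2.060×10^5 = 4.5788×10^5 km.

r₂ = 4.58×10^5 km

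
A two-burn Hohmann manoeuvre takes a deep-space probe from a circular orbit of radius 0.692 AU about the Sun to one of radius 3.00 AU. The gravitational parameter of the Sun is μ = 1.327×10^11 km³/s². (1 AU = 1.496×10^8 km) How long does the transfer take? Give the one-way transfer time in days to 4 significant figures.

t = 458.1 days

In km: r₁ = 0.692 × 1.496×10^8 = 1.035232×10^8 km; r₂ = 3.00 × 1.496×10^8 = 4.488×10^8 km.
Transfer-ellipse semi-major axis a_t = (r₁ + r₂)/2 = (1.035232×10^8 + 4.488×10^8)/2 = 2.761616×10^8 km.
Transfer time t = π√(a_t³/μ) = π√((2.761616×10^8)³ / 1.327×10^11) = 3.958×10^7 s.
Converting: 3.958×10^7 s ÷ 86400 s/day = 458.1 days.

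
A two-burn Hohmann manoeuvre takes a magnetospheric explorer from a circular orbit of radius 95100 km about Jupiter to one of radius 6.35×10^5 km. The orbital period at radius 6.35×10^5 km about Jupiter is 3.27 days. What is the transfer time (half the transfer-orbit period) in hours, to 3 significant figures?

t = 17.1 hours

From Kepler's third law T² = 4π²r³/μ at r = 6.35×10^5 km, T = 3.27 days = 3.27 × 86400 s = 2.82528×10^5 s: μ = 4π²r³/T² = 1.26636×10^8 km³/s².
The Hohmann ellipse has a_t = (r₁ + r₂)/2 = 3.6505×10^5 km.
Half the transfer-orbit period gives t = π√(a_t³/μ) = 61570 s.
Converting: 61570 s ÷ 3600 s/hour = 17.1 hours.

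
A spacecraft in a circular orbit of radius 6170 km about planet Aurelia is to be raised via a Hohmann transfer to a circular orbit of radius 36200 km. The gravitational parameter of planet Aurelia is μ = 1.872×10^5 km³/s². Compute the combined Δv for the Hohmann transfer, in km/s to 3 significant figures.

Δv = 2.74 km/s

The Hohmann ellipse has a_t = (r₁ + r₂)/2 = 21185 km.
Circular speed at r₁: v₁ = √(μ/r₁) = √(1.872×10^5/6170) = 5.508 km/s.
On the transfer ellipse at r₁, vis-viva equation gives v_p = √[μ(2/r₁ − 1/a_t)] = 7.200 km/s.
First burn Δv₁ = |v_p − v₁| = 1.692 km/s.
At r₂, v₂ = √(μ/r₂) = 2.274 km/s.
Transfer-orbit speed at r₂: v_a = √[μ(2/r₂ − 1/a_t)] = 1.227 km/s.
Second burn Δv₂ = |v₂ − v_a| = 1.047 km/s.
Δv = Δv₁ + Δv₂ = 1.692 + 1.047 = 2.739 km/s.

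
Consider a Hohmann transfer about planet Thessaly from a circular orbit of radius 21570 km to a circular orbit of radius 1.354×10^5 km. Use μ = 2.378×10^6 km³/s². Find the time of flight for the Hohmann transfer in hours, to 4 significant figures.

Transfer-ellipse semi-major axis a_t = (r₁ + r₂)/2 = (21570 + 1.354×10^5)/2 = 78485 km.
Transfer time t = π√(a_t³/μ) = π√((78485)³ / 2.378×10^6) = 44790 s.
Converting: 44790 s ÷ 3600 s/hour = 12.44 hours.

t = 12.44 hours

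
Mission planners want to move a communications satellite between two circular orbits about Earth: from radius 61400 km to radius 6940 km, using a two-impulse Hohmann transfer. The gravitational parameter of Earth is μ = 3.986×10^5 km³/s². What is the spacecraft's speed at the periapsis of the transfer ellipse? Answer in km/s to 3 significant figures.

The Hohmann ellipse has a_t = (r₁ + r₂)/2 = 34170 km.
The periapsis of the transfer ellipse is at r = 6940 km.
From the vis-viva equation, v = √[μ(2/r − 1/a_t)] = 10.16 km/s.

v = 10.2 km/s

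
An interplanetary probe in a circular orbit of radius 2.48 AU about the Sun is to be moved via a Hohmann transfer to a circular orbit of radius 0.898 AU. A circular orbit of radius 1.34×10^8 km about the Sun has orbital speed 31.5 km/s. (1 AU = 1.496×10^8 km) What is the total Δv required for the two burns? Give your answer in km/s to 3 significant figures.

Δv = 11.8 km/s

From the circular-orbit relation v² = μ/r at r = 1.34×10^8 km: μ = v²r = (31.5)² × 1.34×10^8 = 1.32962×10^11 km³/s².
In km: r₁ = 2.48 × 1.496×10^8 = 3.71008×10^8 km; r₂ = 0.898 × 1.496×10^8 = 1.343408×10^8 km.
Semi-major axis of the transfer orbit: a_t = (3.71008×10^8 + 1.343408×10^8)/2 = 2.526744×10^8 km.
At r₁ the circular-orbit speed is v₁ = √(μ/r₁) = 18.931 km/s.
On the transfer ellipse at r₁, vis-viva equation gives v_a = √[μ(2/r₁ − 1/a_t)] = 13.804 km/s.
First burn Δv₁ = |v_a − v₁| = 5.127 km/s.
Circular speed at r₂: v₂ = √(μ/r₂) = 31.46002 km/s.
Transfer-orbit speed at r₂: v_p = √[μ(2/r₂ − 1/a_t)] = 38.12150 km/s.
Second burn Δv₂ = |v₂ − v_p| = 6.661 km/s.
Δv = Δv₁ + Δv₂ = 5.127 + 6.661 = 11.79 km/s.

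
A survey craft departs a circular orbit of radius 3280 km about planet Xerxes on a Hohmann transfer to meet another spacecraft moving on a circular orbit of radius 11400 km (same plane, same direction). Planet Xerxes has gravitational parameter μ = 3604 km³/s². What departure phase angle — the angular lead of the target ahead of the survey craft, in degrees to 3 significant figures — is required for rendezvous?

Semi-major axis of the transfer orbit: a_t = (3280 + 11400)/2 = 7340 km.
Transfer time t = π√(a_t³/μ) = 32910 s.
The target's mean motion on its circular orbit is ω₂ = √(μ/r₂³) = 4.932×10^-5 rad/s.
Angle swept by the target during transfer: ω₂·t = 1.623 rad = 92.99°.
The survey craft traverses 180° on the transfer ellipse, so the target must lead by 180° − 92.99° = 87.0°.

φ = 87.0°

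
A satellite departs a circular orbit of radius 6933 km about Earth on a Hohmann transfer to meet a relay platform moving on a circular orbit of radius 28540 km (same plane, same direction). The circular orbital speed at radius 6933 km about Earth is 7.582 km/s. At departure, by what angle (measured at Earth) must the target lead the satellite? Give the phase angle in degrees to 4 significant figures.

From the circular-orbit relation v² = μ/r at r = 6933 km: μ = v²r = (7.582)² × 6933 = 3.98555×10^5 km³/s².
Transfer-ellipse semi-major axis a_t = (r₁ + r₂)/2 = (6933 + 28540)/2 = 17736.5 km.
The half-period of the transfer ellipse is t = π√(a_t³/μ) = 11755 s.
The target's mean motion on its circular orbit is ω₂ = √(μ/r₂³) = 1.3094×10^-4 rad/s.
Angle swept by the target during transfer: ω₂·t = 1.539 rad = 88.18°.
Arrival is 180° from departure on the ellipse, so φ = 180° − 88.18° = 91.82°.

φ = 91.82°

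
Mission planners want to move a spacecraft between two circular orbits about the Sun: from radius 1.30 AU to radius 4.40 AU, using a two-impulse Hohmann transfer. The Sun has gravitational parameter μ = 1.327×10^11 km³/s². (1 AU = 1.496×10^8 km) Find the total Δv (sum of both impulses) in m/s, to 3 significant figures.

In km: r₁ = 1.30 × 1.496×10^8 = 1.9448×10^8 km; r₂ = 4.40 × 1.496×10^8 = 6.5824×10^8 km.
Transfer-ellipse semi-major axis a_t = (r₁ + r₂)/2 = (1.9448×10^8 + 6.5824×10^8)/2 = 4.2636×10^8 km.
At r₁ the circular-orbit speed is v₁ = √(μ/r₁) = 26.1215 km/s.
Transfer-orbit speed at r₁ (vis-viva equation): v_p = √[μ(2/r₁ − 1/a_t)] = 32.4565 km/s.
First burn Δv₁ = |v_p − v₁| = 6.335 km/s.
At r₂, v₂ = √(μ/r₂) = 14.1985 km/s.
Transfer-orbit speed at r₂: v_a = √[μ(2/r₂ − 1/a_t)] = 9.58943 km/s.
Second burn Δv₂ = |v₂ − v_a| = 4.609 km/s.
Δv = Δv₁ + Δv₂ = 6.335 + 4.609 = 10.94 km/s.

Δv = 10900 m/s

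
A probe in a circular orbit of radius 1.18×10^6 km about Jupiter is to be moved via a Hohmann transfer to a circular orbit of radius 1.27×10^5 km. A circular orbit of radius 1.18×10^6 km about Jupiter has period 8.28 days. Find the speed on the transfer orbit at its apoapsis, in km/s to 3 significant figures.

From Kepler's third law T² = 4π²r³/μ at r = 1.18×10^6 km, T = 8.28 days = 8.28 × 86400 s = 7.15392×10^5 s: μ = 4π²r³/T² = 1.26741×10^8 km³/s².
Transfer-ellipse semi-major axis a_t = (r₁ + r₂)/2 = (1.180×10^6 + 1.270×10^5)/2 = 6.535×10^5 km.
At apoapsis, r = 1.180×10^6 km.
Vis-viva: v = √[μ(2/r − 1/a_t)] = √[1.26741×10^8 × (2/1.180×10^6 − 1/6.535×10^5)] = 4.569 km/s.

v = 4.57 km/s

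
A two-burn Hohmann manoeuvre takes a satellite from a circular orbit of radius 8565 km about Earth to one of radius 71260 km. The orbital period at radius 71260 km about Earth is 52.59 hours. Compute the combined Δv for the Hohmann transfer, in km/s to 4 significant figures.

Δv = 3.563 km/s

From Kepler's third law T² = 4π²r³/μ at r = 71260 km, T = 52.59 hours = 52.59 × 3600 s = 1.89324×10^5 s: μ = 4π²r³/T² = 3.98553×10^5 km³/s².
Transfer-ellipse semi-major axis a_t = (r₁ + r₂)/2 = (8565 + 71260)/2 = 39912.5 km.
Circular speed at r₁: v₁ = √(μ/r₁) = √(3.98553×10^5/8565) = 6.8215 km/s.
Transfer-orbit speed at r₁ (v² = μ(2/r − 1/a)): v_p = √[μ(2/r₁ − 1/a_t)] = 9.1148 km/s.
First burn Δv₁ = |v_p − v₁| = 2.2933 km/s.
At r₂, v₂ = √(μ/r₂) = 2.3649 km/s.
Transfer-orbit speed at r₂: v_a = √[μ(2/r₂ − 1/a_t)] = 1.0955 km/s.
Second burn Δv₂ = |v₂ − v_a| = 1.2694 km/s.
Δv = Δv₁ + Δv₂ = 2.2933 + 1.2694 = 3.563 km/s.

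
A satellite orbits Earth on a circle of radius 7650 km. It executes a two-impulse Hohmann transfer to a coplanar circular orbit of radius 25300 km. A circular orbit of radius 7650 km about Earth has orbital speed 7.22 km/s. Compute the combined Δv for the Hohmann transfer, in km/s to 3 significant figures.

Δv = 2.99 km/s

From the circular-orbit relation v² = μ/r at r = 7650 km: μ = v²r = (7.22)² × 7650 = 3.98782×10^5 km³/s².
Semi-major axis of the transfer orbit: a_t = (7650 + 25300)/2 = 16475 km.
Circular speed at r₁: v₁ = √(μ/r₁) = √(3.98782×10^5/7650) = 7.220 km/s.
On the transfer ellipse at r₁, vis-viva gives v_p = √[μ(2/r₁ − 1/a_t)] = 8.947 km/s.
First burn Δv₁ = |v_p − v₁| = 1.727 km/s.
Circular speed at r₂: v₂ = √(μ/r₂) = 3.970 km/s.
Transfer-orbit speed at r₂: v_a = √[μ(2/r₂ − 1/a_t)] = 2.705 km/s.
Second burn Δv₂ = |v₂ − v_a| = 1.265 km/s.
Δv = Δv₁ + Δv₂ = 1.727 + 1.265 = 2.992 km/s.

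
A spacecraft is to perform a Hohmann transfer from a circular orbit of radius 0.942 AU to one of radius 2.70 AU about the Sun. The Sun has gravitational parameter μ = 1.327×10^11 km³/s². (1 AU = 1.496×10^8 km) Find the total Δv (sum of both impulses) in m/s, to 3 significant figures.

In km: r₁ = 0.942 × 1.496×10^8 = 1.409232×10^8 km; r₂ = 2.70 × 1.496×10^8 = 4.0392×10^8 km.
The Hohmann ellipse has a_t = (r₁ + r₂)/2 = 2.724216×10^8 km.
At r₁ the circular-orbit speed is v₁ = √(μ/r₁) = 30.6863 km/s.
On the transfer ellipse at r₁, v² = μ(2/r − 1/a) gives v_p = √[μ(2/r₁ − 1/a_t)] = 37.3655 km/s.
First burn Δv₁ = |v_p − v₁| = 6.679 km/s.
At r₂, v₂ = √(μ/r₂) = 18.125 km/s.
Transfer-orbit speed at r₂: v_a = √[μ(2/r₂ − 1/a_t)] = 13.036 km/s.
Second burn Δv₂ = |v₂ − v_a| = 5.089 km/s.
Total Δv = Δv₁ + Δv₂ = 11.77 km/s.

Δv = 11800 m/s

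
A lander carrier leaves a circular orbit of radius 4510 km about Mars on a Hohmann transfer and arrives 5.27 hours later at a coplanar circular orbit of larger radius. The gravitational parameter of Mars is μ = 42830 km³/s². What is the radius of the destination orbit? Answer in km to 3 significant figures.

r₂ = 18700 km

Transfer time t = 5.27 hours = 18972 s, and t = π√(a_t³/μ).
So a_t = (μ t²/π²)^(1/3) = (42830 × (18972)² / π²)^(1/3) = 11603 km.
Since a_t = (r₁ + r₂)/2, r₂ = 2a_t − r₁ = 2×11603 − 4510 = 18696 km.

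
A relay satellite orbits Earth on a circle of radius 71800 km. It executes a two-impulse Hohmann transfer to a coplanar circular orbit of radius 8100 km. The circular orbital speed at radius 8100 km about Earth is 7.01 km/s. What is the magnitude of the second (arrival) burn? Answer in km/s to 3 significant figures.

From the circular-orbit relation v² = μ/r at r = 8100 km: μ = v²r = (7.01)² × 8100 = 3.98035×10^5 km³/s².
The Hohmann ellipse has a_t = (r₁ + r₂)/2 = 39950 km.
Circular speed at r = 8100 km: v_c = √(μ/r) = 7.010 km/s.
Vis-viva on the transfer ellipse at r = 8100 km gives v_t = √[μ(2/r − 1/a_t)] = 9.398 km/s.
Δv₂ = |v_t − v_c| = |9.398 − 7.010| = 2.388 km/s.

Δv₂ = 2.39 km/s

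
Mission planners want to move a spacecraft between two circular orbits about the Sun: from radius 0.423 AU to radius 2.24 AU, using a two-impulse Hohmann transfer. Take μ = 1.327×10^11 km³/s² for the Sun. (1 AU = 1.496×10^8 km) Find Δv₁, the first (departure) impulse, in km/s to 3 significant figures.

Δv₁ = 13.6 km/s

In km: r₁ = 0.423 × 1.496×10^8 = 6.32808×10^7 km; r₂ = 2.24 × 1.496×10^8 = 3.35104×10^8 km.
Semi-major axis of the transfer orbit: a_t = (6.32808×10^7 + 3.35104×10^8)/2 = 1.991924×10^8 km.
Circular speed at r = 6.32808×10^7 km: v_c = √(μ/r) = 45.793 km/s.
Vis-viva on the transfer ellipse at r = 6.32808×10^7 km gives v_t = √[μ(2/r − 1/a_t)] = 59.395 km/s.
Δv₁ = |v_t − v_c| = |59.395 − 45.793| = 13.60 km/s.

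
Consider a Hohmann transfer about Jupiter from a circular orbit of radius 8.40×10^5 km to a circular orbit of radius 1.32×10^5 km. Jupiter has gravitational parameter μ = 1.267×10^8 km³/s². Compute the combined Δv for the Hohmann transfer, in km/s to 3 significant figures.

Δv = 15.6 km/s

Semi-major axis of the transfer orbit: a_t = (8.400×10^5 + 1.320×10^5)/2 = 4.860×10^5 km.
Circular speed at r₁: v₁ = √(μ/r₁) = √(1.267×10^8/8.400×10^5) = 12.2814 km/s.
On the transfer ellipse at r₁, v² = μ(2/r − 1/a) gives v_a = √[μ(2/r₁ − 1/a_t)] = 6.40055 km/s.
First burn Δv₁ = |v_a − v₁| = 5.881 km/s.
At r₂, v₂ = √(μ/r₂) = 30.9814 km/s.
Transfer-orbit speed at r₂: v_p = √[μ(2/r₂ − 1/a_t)] = 40.7308 km/s.
Second burn Δv₂ = |v₂ − v_p| = 9.749 km/s.
Total Δv = Δv₁ + Δv₂ = 15.63 km/s.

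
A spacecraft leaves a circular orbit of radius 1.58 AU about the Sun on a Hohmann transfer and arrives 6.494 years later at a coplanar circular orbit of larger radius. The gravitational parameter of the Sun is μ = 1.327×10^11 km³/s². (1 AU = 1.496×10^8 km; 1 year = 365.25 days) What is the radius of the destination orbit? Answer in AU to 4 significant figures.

In km: r₁ = 1.58 × 1.496×10^8 = 2.36368×10^8 km.
Transfer time t = 6.494 years × 365.25 × 86400 s = 2.049350544×10^8 s, and t = π√(a_t³/μ).
So a_t = (μ t²/π²)^(1/3) = (1.327×10^11 × (2.049350544×10^8)² / π²)^(1/3) = 8.2655×10^8 km.
Since a_t = (r₁ + r₂)/2, r₂ = 2a_t − r₁ = 2×8.2655×10^8 − 2.36368×10^8 = 1.416732×10^9 km.
In AU: r₂ = 1.416732×10^9 / 1.496×10^8 = 9.470 AU.

r₂ = 9.470 AU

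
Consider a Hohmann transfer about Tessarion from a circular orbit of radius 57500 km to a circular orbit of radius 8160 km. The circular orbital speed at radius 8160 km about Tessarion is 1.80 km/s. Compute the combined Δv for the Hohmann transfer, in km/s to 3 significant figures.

Δv = 0.922 km/s

From the circular-orbit relation v² = μ/r at r = 8160 km: μ = v²r = (1.80)² × 8160 = 26438.4 km³/s².
Semi-major axis of the transfer orbit: a_t = (57500 + 8160)/2 = 32830 km.
Circular speed at r₁: v₁ = √(μ/r₁) = √(26438.4/57500) = 0.6781 km/s.
Transfer-orbit speed at r₁ (vis-viva equation): v_a = √[μ(2/r₁ − 1/a_t)] = 0.3381 km/s.
First burn Δv₁ = |v_a − v₁| = 0.3400 km/s.
At r₂, v₂ = √(μ/r₂) = 1.8000 km/s.
Transfer-orbit speed at r₂: v_p = √[μ(2/r₂ − 1/a_t)] = 2.3822 km/s.
Second burn Δv₂ = |v₂ − v_p| = 0.5822 km/s.
Total Δv = Δv₁ + Δv₂ = 0.9222 km/s.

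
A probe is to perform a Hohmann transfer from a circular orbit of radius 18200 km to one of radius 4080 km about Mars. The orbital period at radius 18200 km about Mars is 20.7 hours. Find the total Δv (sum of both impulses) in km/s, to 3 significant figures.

Δv = 1.51 km/s

From Kepler's third law T² = 4π²r³/μ at r = 18200 km, T = 20.7 hours = 20.7 × 3600 s = 74520 s: μ = 4π²r³/T² = 42857.6 km³/s².
Semi-major axis of the transfer orbit: a_t = (18200 + 4080)/2 = 11140 km.
Circular speed at r₁: v₁ = √(μ/r₁) = √(42857.6/18200) = 1.53454 km/s.
Transfer-orbit speed at r₁ (v² = μ(2/r − 1/a)): v_a = √[μ(2/r₁ − 1/a_t)] = 0.928680 km/s.
First burn Δv₁ = |v_a − v₁| = 0.60586 km/s.
Circular speed at r₂: v₂ = √(μ/r₂) = 3.2410 km/s.
Transfer-orbit speed at r₂: v_p = √[μ(2/r₂ − 1/a_t)] = 4.1426 km/s.
Second burn Δv₂ = |v₂ − v_p| = 0.90160 km/s.
Total Δv = Δv₁ + Δv₂ = 1.507 km/s.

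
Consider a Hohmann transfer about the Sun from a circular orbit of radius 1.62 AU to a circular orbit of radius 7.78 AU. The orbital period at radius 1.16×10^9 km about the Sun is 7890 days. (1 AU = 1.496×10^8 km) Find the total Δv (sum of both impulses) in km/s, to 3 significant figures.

Δv = 11.1 km/s

From Kepler's third law T² = 4π²r³/μ at r = 1.16×10^9 km, T = 7890 days = 7890 × 86400 s = 6.81696×10^8 s: μ = 4π²r³/T² = 1.32603×10^11 km³/s².
In km: r₁ = 1.62 × 1.496×10^8 = 2.42352×10^8 km; r₂ = 7.78 × 1.496×10^8 = 1.163888×10^9 km.
The Hohmann ellipse has a_t = (r₁ + r₂)/2 = 7.0312×10^8 km.
Circular speed at r₁: v₁ = √(μ/r₁) = √(1.32603×10^11/2.42352×10^8) = 23.391 km/s.
On the transfer ellipse at r₁, vis-viva equation gives v_p = √[μ(2/r₁ − 1/a_t)] = 30.095 km/s.
First burn Δv₁ = |v_p − v₁| = 6.704 km/s.
At r₂, v₂ = √(μ/r₂) = 10.674 km/s.
Transfer-orbit speed at r₂: v_a = √[μ(2/r₂ − 1/a_t)] = 6.2666 km/s.
Second burn Δv₂ = |v₂ − v_a| = 4.407 km/s.
Total Δv = Δv₁ + Δv₂ = 11.11 km/s.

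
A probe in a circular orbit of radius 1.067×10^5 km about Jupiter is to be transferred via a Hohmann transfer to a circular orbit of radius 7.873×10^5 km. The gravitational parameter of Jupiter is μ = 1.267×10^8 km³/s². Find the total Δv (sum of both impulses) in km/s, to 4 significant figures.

The Hohmann ellipse has a_t = (r₁ + r₂)/2 = 4.470×10^5 km.
At r₁ the circular-orbit speed is v₁ = √(μ/r₁) = 34.46 km/s.
Transfer-orbit speed at r₁ (v² = μ(2/r − 1/a)): v_p = √[μ(2/r₁ − 1/a_t)] = 45.73 km/s.
First burn Δv₁ = |v_p − v₁| = 11.27 km/s.
Circular speed at r₂: v₂ = √(μ/r₂) = 12.686 km/s.
Transfer-orbit speed at r₂: v_a = √[μ(2/r₂ − 1/a_t)] = 6.1979 km/s.
Second burn Δv₂ = |v₂ − v_a| = 6.488 km/s.
Δv = Δv₁ + Δv₂ = 11.27 + 6.488 = 17.76 km/s.

Δv = 17.76 km/s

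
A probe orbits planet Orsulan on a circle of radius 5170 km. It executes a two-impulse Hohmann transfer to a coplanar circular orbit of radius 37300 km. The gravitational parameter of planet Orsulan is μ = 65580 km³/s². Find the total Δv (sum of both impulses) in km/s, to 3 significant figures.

Semi-major axis of the transfer orbit: a_t = (5170 + 37300)/2 = 21235 km.
Circular speed at r₁: v₁ = √(μ/r₁) = √(65580/5170) = 3.5616 km/s.
On the transfer ellipse at r₁, vis-viva equation gives v_p = √[μ(2/r₁ − 1/a_t)] = 4.7203 km/s.
First burn Δv₁ = |v_p − v₁| = 1.1587 km/s.
Circular speed at r₂: v₂ = √(μ/r₂) = 1.326 km/s.
Transfer-orbit speed at r₂: v_a = √[μ(2/r₂ − 1/a_t)] = 0.6543 km/s.
Second burn Δv₂ = |v₂ − v_a| = 0.67170 km/s.
Δv = Δv₁ + Δv₂ = 1.1587 + 0.67170 = 1.830 km/s.

Δv = 1.83 km/s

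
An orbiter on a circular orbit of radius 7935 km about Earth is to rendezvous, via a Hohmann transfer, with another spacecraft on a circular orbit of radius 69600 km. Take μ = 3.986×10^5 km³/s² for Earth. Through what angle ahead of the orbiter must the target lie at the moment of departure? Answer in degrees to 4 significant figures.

φ = 105.2°

Transfer-ellipse semi-major axis a_t = (r₁ + r₂)/2 = (7935 + 69600)/2 = 38767.5 km.
The half-period of the transfer ellipse is t = π√(a_t³/μ) = 37980 s.
The target's mean motion on its circular orbit is ω₂ = √(μ/r₂³) = 3.438×10^-5 rad/s.
Angle swept by the target during transfer: ω₂·t = 1.306 rad = 74.83°.
Arrival is 180° from departure on the ellipse, so φ = 180° − 74.83° = 105.2°.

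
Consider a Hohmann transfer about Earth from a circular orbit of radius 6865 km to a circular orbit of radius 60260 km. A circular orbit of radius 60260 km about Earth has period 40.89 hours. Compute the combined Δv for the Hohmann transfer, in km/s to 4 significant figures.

Δv = 3.999 km/s

From Kepler's third law T² = 4π²r³/μ at r = 60260 km, T = 40.89 hours = 40.89 × 3600 s = 1.47204×10^5 s: μ = 4π²r³/T² = 3.98665×10^5 km³/s².
Transfer-ellipse semi-major axis a_t = (r₁ + r₂)/2 = (6865 + 60260)/2 = 33562.5 km.
At r₁ the circular-orbit speed is v₁ = √(μ/r₁) = 7.62050 km/s.
Transfer-orbit speed at r₁ (vis-viva equation): v_p = √[μ(2/r₁ − 1/a_t)] = 10.2111 km/s.
First burn Δv₁ = |v_p − v₁| = 2.5906 km/s.
At r₂, v₂ = √(μ/r₂) = 2.5721 km/s.
Transfer-orbit speed at r₂: v_a = √[μ(2/r₂ − 1/a_t)] = 1.1633 km/s.
Second burn Δv₂ = |v₂ − v_a| = 1.4088 km/s.
Δv = Δv₁ + Δv₂ = 2.5906 + 1.4088 = 3.999 km/s.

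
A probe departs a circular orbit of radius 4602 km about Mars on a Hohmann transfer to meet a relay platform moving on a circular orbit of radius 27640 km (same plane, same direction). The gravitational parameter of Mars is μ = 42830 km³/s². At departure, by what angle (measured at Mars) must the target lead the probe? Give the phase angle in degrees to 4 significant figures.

Semi-major axis of the transfer orbit: a_t = (4602 + 27640)/2 = 16121 km.
Transfer time t = π√(a_t³/μ) = 31070 s.
The target's mean motion on its circular orbit is ω₂ = √(μ/r₂³) = 4.504×10^-5 rad/s.
Angle swept by the target during transfer: ω₂·t = 1.3994 rad = 80.18°.
Arrival is 180° from departure on the ellipse, so φ = 180° − 80.18° = 99.82°.

φ = 99.82°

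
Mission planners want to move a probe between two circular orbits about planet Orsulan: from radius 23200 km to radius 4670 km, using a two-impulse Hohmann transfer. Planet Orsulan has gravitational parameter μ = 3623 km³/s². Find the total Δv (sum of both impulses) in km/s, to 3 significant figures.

Transfer-ellipse semi-major axis a_t = (r₁ + r₂)/2 = (23200 + 4670)/2 = 13935 km.
At r₁ the circular-orbit speed is v₁ = √(μ/r₁) = 0.3952 km/s.
Transfer-orbit speed at r₁ (vis-viva equation): v_a = √[μ(2/r₁ − 1/a_t)] = 0.2288 km/s.
First burn Δv₁ = |v_a − v₁| = 0.1664 km/s.
Circular speed at r₂: v₂ = √(μ/r₂) = 0.88080 km/s.
Transfer-orbit speed at r₂: v_p = √[μ(2/r₂ − 1/a_t)] = 1.1365 km/s.
Second burn Δv₂ = |v₂ − v_p| = 0.2557 km/s.
Δv = Δv₁ + Δv₂ = 0.1664 + 0.2557 = 0.4221 km/s.

Δv = 0.422 km/s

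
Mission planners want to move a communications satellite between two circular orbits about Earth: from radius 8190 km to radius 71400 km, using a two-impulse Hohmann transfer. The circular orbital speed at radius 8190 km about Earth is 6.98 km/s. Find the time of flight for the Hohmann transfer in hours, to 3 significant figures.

From the circular-orbit relation v² = μ/r at r = 8190 km: μ = v²r = (6.98)² × 8190 = 3.99020×10^5 km³/s².
The Hohmann ellipse has a_t = (r₁ + r₂)/2 = 39795 km.
Half the transfer-orbit period gives t = π√(a_t³/μ) = 39480 s.
Converting: 39480 s ÷ 3600 s/hour = 11.0 hours.

t = 11.0 hours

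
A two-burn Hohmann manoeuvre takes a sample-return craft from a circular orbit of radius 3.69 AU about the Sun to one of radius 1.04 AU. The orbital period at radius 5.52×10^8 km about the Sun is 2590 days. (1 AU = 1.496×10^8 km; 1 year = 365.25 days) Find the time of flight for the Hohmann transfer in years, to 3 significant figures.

t = 1.82 years

From Kepler's third law T² = 4π²r³/μ at r = 5.52×10^8 km, T = 2590 days = 2590 × 86400 s = 2.23776×10^8 s: μ = 4π²r³/T² = 1.32602×10^11 km³/s².
In km: r₁ = 3.69 × 1.496×10^8 = 5.52024×10^8 km; r₂ = 1.04 × 1.496×10^8 = 1.55584×10^8 km.
Semi-major axis of the transfer orbit: a_t = (5.52024×10^8 + 1.55584×10^8)/2 = 3.53804×10^8 km.
Half the transfer-orbit period gives t = π√(a_t³/μ) = 5.741×10^7 s.
Converting: 5.741×10^7 s ÷ 3.15576×10^7 s/year (365.25 × 86400) = 1.82 years.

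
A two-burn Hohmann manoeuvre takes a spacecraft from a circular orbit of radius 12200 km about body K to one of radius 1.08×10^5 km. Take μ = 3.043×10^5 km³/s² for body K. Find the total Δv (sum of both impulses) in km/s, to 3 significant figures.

Transfer-ellipse semi-major axis a_t = (r₁ + r₂)/2 = (12200 + 1.080×10^5)/2 = 60100 km.
At r₁ the circular-orbit speed is v₁ = √(μ/r₁) = 4.994 km/s.
On the transfer ellipse at r₁, vis-viva equation gives v_p = √[μ(2/r₁ − 1/a_t)] = 6.695 km/s.
First burn Δv₁ = |v_p − v₁| = 1.701 km/s.
Circular speed at r₂: v₂ = √(μ/r₂) = 1.6786 km/s.
Transfer-orbit speed at r₂: v_a = √[μ(2/r₂ − 1/a_t)] = 0.75628 km/s.
Second burn Δv₂ = |v₂ − v_a| = 0.9223 km/s.
Total Δv = Δv₁ + Δv₂ = 2.623 km/s.

Δv = 2.62 km/s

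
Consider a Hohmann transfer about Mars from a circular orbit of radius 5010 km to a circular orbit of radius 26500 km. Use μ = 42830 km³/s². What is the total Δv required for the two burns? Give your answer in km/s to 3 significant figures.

Δv = 1.42 km/s

Semi-major axis of the transfer orbit: a_t = (5010 + 26500)/2 = 15755 km.
Circular speed at r₁: v₁ = √(μ/r₁) = √(42830/5010) = 2.92385 km/s.
On the transfer ellipse at r₁, vis-viva equation gives v_p = √[μ(2/r₁ − 1/a_t)] = 3.79201 km/s.
First burn Δv₁ = |v_p − v₁| = 0.8682 km/s.
Circular speed at r₂: v₂ = √(μ/r₂) = 1.2713 km/s.
Transfer-orbit speed at r₂: v_a = √[μ(2/r₂ − 1/a_t)] = 0.71690 km/s.
Second burn Δv₂ = |v₂ − v_a| = 0.5544 km/s.
Total Δv = Δv₁ + Δv₂ = 1.423 km/s.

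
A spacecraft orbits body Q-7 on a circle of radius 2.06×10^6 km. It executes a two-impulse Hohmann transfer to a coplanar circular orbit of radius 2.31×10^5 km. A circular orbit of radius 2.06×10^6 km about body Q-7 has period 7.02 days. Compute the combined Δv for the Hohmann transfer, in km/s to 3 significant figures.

Δv = 33.5 km/s

From Kepler's third law T² = 4π²r³/μ at r = 2.06×10^6 km, T = 7.02 days = 7.02 × 86400 s = 6.06528×10^5 s: μ = 4π²r³/T² = 9.38123×10^8 km³/s².
The Hohmann ellipse has a_t = (r₁ + r₂)/2 = 1.1455×10^6 km.
Circular speed at r₁: v₁ = √(μ/r₁) = √(9.38123×10^8/2.060×10^6) = 21.34 km/s.
Transfer-orbit speed at r₁ (vis-viva equation): v_a = √[μ(2/r₁ − 1/a_t)] = 9.583 km/s.
First burn Δv₁ = |v_a − v₁| = 11.76 km/s.
Circular speed at r₂: v₂ = √(μ/r₂) = 63.73 km/s.
Transfer-orbit speed at r₂: v_p = √[μ(2/r₂ − 1/a_t)] = 85.46 km/s.
Second burn Δv₂ = |v₂ − v_p| = 21.73 km/s.
Δv = Δv₁ + Δv₂ = 11.76 + 21.73 = 33.49 km/s.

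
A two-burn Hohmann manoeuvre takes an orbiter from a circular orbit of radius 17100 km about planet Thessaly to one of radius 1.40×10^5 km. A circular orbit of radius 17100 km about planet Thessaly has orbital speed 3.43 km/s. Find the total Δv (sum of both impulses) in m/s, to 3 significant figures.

From the circular-orbit relation v² = μ/r at r = 17100 km: μ = v²r = (3.43)² × 17100 = 2.01180×10^5 km³/s².
The Hohmann ellipse has a_t = (r₁ + r₂)/2 = 78550 km.
Circular speed at r₁: v₁ = √(μ/r₁) = √(2.01180×10^5/17100) = 3.4300 km/s.
On the transfer ellipse at r₁, vis-viva gives v_p = √[μ(2/r₁ − 1/a_t)] = 4.5792 km/s.
First burn Δv₁ = |v_p − v₁| = 1.1492 km/s.
At r₂, v₂ = √(μ/r₂) = 1.19875 km/s.
Transfer-orbit speed at r₂: v_a = √[μ(2/r₂ − 1/a_t)] = 0.559311 km/s.
Second burn Δv₂ = |v₂ − v_a| = 0.63944 km/s.
Δv = Δv₁ + Δv₂ = 1.1492 + 0.63944 = 1.789 km/s.

Δv = 1790 m/s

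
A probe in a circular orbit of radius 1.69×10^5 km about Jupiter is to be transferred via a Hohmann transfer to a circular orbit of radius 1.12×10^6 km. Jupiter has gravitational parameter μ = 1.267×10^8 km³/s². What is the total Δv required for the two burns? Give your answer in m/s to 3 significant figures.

Δv = 13900 m/s

Transfer-ellipse semi-major axis a_t = (r₁ + r₂)/2 = (1.690×10^5 + 1.120×10^6)/2 = 6.445×10^5 km.
At r₁ the circular-orbit speed is v₁ = √(μ/r₁) = 27.381 km/s.
On the transfer ellipse at r₁, v² = μ(2/r − 1/a) gives v_p = √[μ(2/r₁ − 1/a_t)] = 36.095 km/s.
First burn Δv₁ = |v_p − v₁| = 8.714 km/s.
Circular speed at r₂: v₂ = √(μ/r₂) = 10.636 km/s.
Transfer-orbit speed at r₂: v_a = √[μ(2/r₂ − 1/a_t)] = 5.4464 km/s.
Second burn Δv₂ = |v₂ − v_a| = 5.190 km/s.
Total Δv = Δv₁ + Δv₂ = 13.90 km/s.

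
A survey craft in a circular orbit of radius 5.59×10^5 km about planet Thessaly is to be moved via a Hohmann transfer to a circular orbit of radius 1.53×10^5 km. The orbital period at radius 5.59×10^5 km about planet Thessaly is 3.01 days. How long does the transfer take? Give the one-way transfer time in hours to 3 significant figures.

t = 18.4 hours

From Kepler's third law T² = 4π²r³/μ at r = 5.59×10^5 km, T = 3.01 days = 3.01 × 86400 s = 2.60064×10^5 s: μ = 4π²r³/T² = 1.01961×10^8 km³/s².
The Hohmann ellipse has a_t = (r₁ + r₂)/2 = 3.560×10^5 km.
By Kepler's third law the transfer-orbit period is T = 2π√(a_t³/μ), so t = T/2 = 66090 s.
Converting: 66090 s ÷ 3600 s/hour = 18.4 hours.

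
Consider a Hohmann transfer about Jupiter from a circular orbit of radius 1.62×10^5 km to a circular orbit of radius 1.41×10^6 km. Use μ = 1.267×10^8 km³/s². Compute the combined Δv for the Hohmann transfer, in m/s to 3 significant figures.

Δv = 14700 m/s

Semi-major axis of the transfer orbit: a_t = (1.620×10^5 + 1.410×10^6)/2 = 7.860×10^5 km.
Circular speed at r₁: v₁ = √(μ/r₁) = √(1.267×10^8/1.620×10^5) = 27.966 km/s.
Transfer-orbit speed at r₁ (v² = μ(2/r − 1/a)): v_p = √[μ(2/r₁ − 1/a_t)] = 37.457 km/s.
First burn Δv₁ = |v_p − v₁| = 9.491 km/s.
Circular speed at r₂: v₂ = √(μ/r₂) = 9.4794 km/s.
Transfer-orbit speed at r₂: v_a = √[μ(2/r₂ − 1/a_t)] = 4.3035 km/s.
Second burn Δv₂ = |v₂ − v_a| = 5.176 km/s.
Total Δv = Δv₁ + Δv₂ = 14.67 km/s.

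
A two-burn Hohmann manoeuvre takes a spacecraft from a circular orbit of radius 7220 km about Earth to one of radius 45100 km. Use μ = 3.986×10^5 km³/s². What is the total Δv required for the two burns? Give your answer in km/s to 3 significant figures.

Δv = 3.74 km/s

Transfer-ellipse semi-major axis a_t = (r₁ + r₂)/2 = (7220 + 45100)/2 = 26160 km.
At r₁ the circular-orbit speed is v₁ = √(μ/r₁) = 7.430 km/s.
Transfer-orbit speed at r₁ (vis-viva): v_p = √[μ(2/r₁ − 1/a_t)] = 9.756 km/s.
First burn Δv₁ = |v_p − v₁| = 2.326 km/s.
At r₂, v₂ = √(μ/r₂) = 2.973 km/s.
Transfer-orbit speed at r₂: v_a = √[μ(2/r₂ − 1/a_t)] = 1.562 km/s.
Second burn Δv₂ = |v₂ − v_a| = 1.411 km/s.
Δv = Δv₁ + Δv₂ = 2.326 + 1.411 = 3.737 km/s.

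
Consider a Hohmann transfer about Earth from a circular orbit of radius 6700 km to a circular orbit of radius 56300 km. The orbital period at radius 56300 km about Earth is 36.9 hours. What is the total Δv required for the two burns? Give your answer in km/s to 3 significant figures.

Δv = 4.04 km/s

From Kepler's third law T² = 4π²r³/μ at r = 56300 km, T = 36.9 hours = 36.9 × 3600 s = 1.3284×10^5 s: μ = 4π²r³/T² = 3.99234×10^5 km³/s².
The Hohmann ellipse has a_t = (r₁ + r₂)/2 = 31500 km.
Circular speed at r₁: v₁ = √(μ/r₁) = √(3.99234×10^5/6700) = 7.71927 km/s.
On the transfer ellipse at r₁, vis-viva equation gives v_p = √[μ(2/r₁ − 1/a_t)] = 10.3199 km/s.
First burn Δv₁ = |v_p − v₁| = 2.6006 km/s.
Circular speed at r₂: v₂ = √(μ/r₂) = 2.6629 km/s.
Transfer-orbit speed at r₂: v_a = √[μ(2/r₂ − 1/a_t)] = 1.2281 km/s.
Second burn Δv₂ = |v₂ − v_a| = 1.4348 km/s.
Total Δv = Δv₁ + Δv₂ = 4.035 km/s.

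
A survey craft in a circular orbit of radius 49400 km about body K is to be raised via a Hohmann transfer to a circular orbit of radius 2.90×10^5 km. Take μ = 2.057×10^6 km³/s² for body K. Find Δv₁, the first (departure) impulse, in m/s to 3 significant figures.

Δv₁ = 1980 m/s

Transfer-ellipse semi-major axis a_t = (r₁ + r₂)/2 = (49400 + 2.900×10^5)/2 = 1.697×10^5 km.
On the circular orbit at r = 49400 km, v_c = √(μ/r) = 6.453 km/s.
Transfer-orbit speed at the same r (vis-viva, a = a_t): v_t = √[μ(2/r − 1/a_t)] = 8.436 km/s.
Δv₁ = |v_t − v_c| = |8.436 − 6.453| = 1.983 km/s.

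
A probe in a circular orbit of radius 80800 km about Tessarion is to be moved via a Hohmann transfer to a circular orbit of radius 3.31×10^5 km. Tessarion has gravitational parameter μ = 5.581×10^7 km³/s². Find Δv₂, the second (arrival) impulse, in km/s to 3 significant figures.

The Hohmann ellipse has a_t = (r₁ + r₂)/2 = 2.059×10^5 km.
On the circular orbit at r = 3.310×10^5 km, v_c = √(μ/r) = 12.985 km/s.
Vis-viva on the transfer ellipse at r = 3.310×10^5 km gives v_t = √[μ(2/r − 1/a_t)] = 8.1343 km/s.
Δv₂ = |v_t − v_c| = |8.1343 − 12.985| = 4.851 km/s.

Δv₂ = 4.85 km/s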